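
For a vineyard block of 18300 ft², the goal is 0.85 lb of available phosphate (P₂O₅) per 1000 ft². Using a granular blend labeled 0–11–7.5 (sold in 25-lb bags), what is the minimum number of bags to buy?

6 bags

Product per 1000 ft² = 0.85 / 11% = 7.72727 lb.
Total product = 7.72727 × 18300 / 1000 = 141.409 lb.
Bags = ⌈141.409 / 25⌉ = 6.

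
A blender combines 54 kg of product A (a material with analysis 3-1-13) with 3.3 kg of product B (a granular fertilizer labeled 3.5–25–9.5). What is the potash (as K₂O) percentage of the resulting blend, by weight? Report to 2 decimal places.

Total mass = 54 + 3.3 = 57.3 kg.
K₂O mass = 13%×54 + 9.5%×3.3 = 7.3335 kg.
% K₂O = 7.3335 / 57.3 = 12.7984%.

12.80% K₂O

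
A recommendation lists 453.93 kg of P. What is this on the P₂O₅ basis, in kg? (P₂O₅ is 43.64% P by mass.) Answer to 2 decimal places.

P₂O₅ = 453.93 / 0.4364 = 1040.1696 kg.

1040.17 kg P₂O₅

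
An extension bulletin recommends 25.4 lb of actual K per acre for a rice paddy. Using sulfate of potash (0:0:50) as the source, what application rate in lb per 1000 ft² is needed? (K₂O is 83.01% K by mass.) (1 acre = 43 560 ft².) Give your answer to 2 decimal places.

1.40 lb of product per thousand sq ft

As K₂O: 25.4 / 0.8301 = 30.5987 lb per acre.
Product per acre = 30.5987 / 50% = 61.1974 lb.
Convert to per 1000 ft²: 61.1974 × 0.0229568 = 1.4049 lb.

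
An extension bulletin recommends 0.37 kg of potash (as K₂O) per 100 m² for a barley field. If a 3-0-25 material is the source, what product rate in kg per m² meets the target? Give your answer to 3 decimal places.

Product per 100 m² = 0.37 / 25% = 1.48 kg.
Convert to per m²: 1.48 × 0.01 = 0.0148 kg.

0.015 kg of product per sq m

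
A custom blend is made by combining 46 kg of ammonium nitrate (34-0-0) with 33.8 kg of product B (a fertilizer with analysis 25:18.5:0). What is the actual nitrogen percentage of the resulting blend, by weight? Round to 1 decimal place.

30.2% N

Total mass = 46 + 33.8 = 79.8 kg.
N mass = 34%×46 + 25%×33.8 = 24.09 kg.
% N = 24.09 / 79.8 = 30.188%.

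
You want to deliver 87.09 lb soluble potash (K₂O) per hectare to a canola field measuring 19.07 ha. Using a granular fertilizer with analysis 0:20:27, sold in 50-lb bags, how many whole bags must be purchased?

124 bags

Product per hectare = 87.09 / 27% = 322.556 lb.
Total product = 322.556 × 19.07 = 6151.13 lb.
Bags = ⌈6151.13 / 50⌉ = 124.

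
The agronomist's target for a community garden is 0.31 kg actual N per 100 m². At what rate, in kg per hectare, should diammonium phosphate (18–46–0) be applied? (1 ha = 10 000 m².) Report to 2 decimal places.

172.22 kg of product per hectare

Product per 100 m² = 0.31 / 18% = 1.72222 kg.
Convert to per hectare: 1.72222 × 100 = 172.222 kg.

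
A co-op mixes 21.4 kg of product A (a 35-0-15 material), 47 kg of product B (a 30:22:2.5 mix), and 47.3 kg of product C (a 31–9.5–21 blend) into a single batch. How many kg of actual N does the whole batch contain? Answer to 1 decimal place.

36.3 kg N

N mass = 35%×21.4 + 30%×47 + 31%×47.3 = 36.253 kg.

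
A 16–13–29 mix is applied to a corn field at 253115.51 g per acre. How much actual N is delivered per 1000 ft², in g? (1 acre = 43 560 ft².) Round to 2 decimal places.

929.72 g N per thousand sq ft

nitrogen per acre = 253115.51 × 16% = 40498.5 g.
Convert to per 1000 ft²: 40498.5 × 0.0229568 = 929.717 g.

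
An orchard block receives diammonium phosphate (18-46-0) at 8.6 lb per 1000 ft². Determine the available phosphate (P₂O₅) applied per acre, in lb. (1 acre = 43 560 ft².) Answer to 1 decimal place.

P₂O₅ per 1000 ft² = 8.6 × 46% = 3.956 lb.
Convert to per acre: 3.956 × 43.56 = 172.323 lb.

172.3 lb P₂O₅ per acre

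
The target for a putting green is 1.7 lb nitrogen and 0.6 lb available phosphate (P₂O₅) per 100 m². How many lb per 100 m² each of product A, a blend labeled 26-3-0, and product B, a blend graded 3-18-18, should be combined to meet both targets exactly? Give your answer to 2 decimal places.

Per-100 m² balance (a = product A, b = product B):
N: 0.26·a + 0.03·b = 1.7
P₂O₅: 0.03·a + 0.18·b = 0.6
From row1: a = (1.7 − 0.03·b) / 0.26.
Into row2: 0.03·(1.7 − 0.03·b)/0.26 + 0.18·b = 0.6 → b = 2.28758, a = 6.27451.

6.27 lb product A, 2.29 lb product B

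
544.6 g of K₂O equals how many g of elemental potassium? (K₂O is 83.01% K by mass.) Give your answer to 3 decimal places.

K = 544.6 × 0.8301 = 452.07246 g.

452.072 g K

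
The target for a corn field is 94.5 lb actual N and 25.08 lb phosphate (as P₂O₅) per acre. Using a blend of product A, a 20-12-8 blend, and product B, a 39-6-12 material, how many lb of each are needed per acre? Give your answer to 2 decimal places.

With a, b = lb per acre of product A and product B:
N: 0.2·a + 0.39·b = 94.5
P₂O₅: 0.12·a + 0.06·b = 25.08
Eliminate b: (row1) − 0.39/0.06·(row2) → -0.58·a = -68.52, so a = 118.138.
Then b = (25.08 − 0.12·118.138) / 0.06 = 181.724.

118.14 lb product A, 181.72 lb product B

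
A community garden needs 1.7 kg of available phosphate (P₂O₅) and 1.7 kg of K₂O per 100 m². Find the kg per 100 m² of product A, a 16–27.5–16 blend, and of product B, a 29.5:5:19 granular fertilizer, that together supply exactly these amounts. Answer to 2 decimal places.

With a, b = kg per 100 m² of product A and product B:
P₂O₅: 0.275·a + 0.05·b = 1.7
K₂O: 0.16·a + 0.19·b = 1.7
Eliminate a: (row1) − 0.275/0.16·(row2) → -0.276562·b = -1.22188, so b = 4.41808.
Back-substitute: a = (1.7 − 0.05·4.41808) / 0.275 = 5.37853.

5.38 kg product A, 4.42 kg product B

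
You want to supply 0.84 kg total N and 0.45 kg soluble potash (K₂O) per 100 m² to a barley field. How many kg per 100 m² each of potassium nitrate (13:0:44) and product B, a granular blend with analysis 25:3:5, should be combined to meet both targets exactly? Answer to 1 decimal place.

0.7 kg potassium nitrate, 3.0 kg product B

Per-100 m² balance (a = potassium nitrate, b = product B):
N: 0.13·a + 0.25·b = 0.84
K₂O: 0.44·a + 0.05·b = 0.45
Eliminate b: (row1) − 0.25/0.05·(row2) → -2.07·a = -1.41, so a = 0.681159.
Then b = (0.45 − 0.44·0.681159) / 0.05 = 3.0058.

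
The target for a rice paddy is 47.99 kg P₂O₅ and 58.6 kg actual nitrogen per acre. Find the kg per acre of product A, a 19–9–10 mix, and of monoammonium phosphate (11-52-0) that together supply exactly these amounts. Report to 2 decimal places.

Per-acre balance (a = product A, b = monoammonium phosphate):
P₂O₅: 0.09·a + 0.52·b = 47.99
N: 0.19·a + 0.11·b = 58.6
From row1: a = (47.99 − 0.52·b) / 0.09.
Into row2: 0.19·(47.99 − 0.52·b)/0.09 + 0.11·b = 58.6 → b = 43.2407, a = 283.387.

283.39 kg product A, 43.24 kg monoammonium phosphate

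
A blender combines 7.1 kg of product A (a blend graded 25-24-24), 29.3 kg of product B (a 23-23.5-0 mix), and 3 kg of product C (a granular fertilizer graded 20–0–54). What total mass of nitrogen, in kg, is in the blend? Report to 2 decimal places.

9.11 kg N

N mass = 25%×7.1 + 23%×29.3 + 20%×3 = 9.114 kg.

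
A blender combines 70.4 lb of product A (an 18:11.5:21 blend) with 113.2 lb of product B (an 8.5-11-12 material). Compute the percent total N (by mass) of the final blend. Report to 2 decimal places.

Total mass = 70.4 + 113.2 = 183.6 lb.
N mass = 18%×70.4 + 8.5%×113.2 = 22.294 lb.
% N = 22.294 / 183.6 = 12.1427%.

12.14% N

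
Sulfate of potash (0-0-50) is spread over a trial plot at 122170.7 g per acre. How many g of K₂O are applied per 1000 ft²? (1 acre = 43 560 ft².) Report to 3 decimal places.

K₂O per acre = 122170.7 × 50% = 61085.3 g.
Convert to per 1000 ft²: 61085.3 × 0.0229568 = 1402.3267 g.

1402.327 g K₂O per thousand sq ft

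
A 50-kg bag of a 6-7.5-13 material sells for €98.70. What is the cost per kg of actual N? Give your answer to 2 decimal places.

€32.90 per kg N

N in bag = 50 × 6% = 3 kg.
Cost per kg N = €98.70 / 3 = €32.9000.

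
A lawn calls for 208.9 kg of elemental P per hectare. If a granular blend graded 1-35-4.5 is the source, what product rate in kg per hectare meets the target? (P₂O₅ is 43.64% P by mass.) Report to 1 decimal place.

1367.7 kg of product per hectare

As P₂O₅: 208.9 / 0.4364 = 478.689 kg per hectare.
Product per hectare = 478.689 / 35% = 1367.68 kg.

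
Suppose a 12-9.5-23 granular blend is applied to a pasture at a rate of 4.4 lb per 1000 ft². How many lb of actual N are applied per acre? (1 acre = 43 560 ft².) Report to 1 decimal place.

23.0 lb N per acre

nitrogen per 1000 ft² = 4.4 × 12% = 0.528 lb.
Convert to per acre: 0.528 × 43.56 = 22.9997 lb.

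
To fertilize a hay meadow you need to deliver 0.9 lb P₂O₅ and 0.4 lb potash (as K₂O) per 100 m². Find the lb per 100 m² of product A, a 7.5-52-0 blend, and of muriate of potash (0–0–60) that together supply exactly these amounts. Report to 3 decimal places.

1.731 lb product A, 0.667 lb muriate of potash

Per-100 m² balance (a = product A, b = muriate of potash):
P₂O₅: 0.52·a + 0·b = 0.9
K₂O: 0·a + 0.6·b = 0.4
Solving simultaneously: a = 1.73077, b = 0.666667.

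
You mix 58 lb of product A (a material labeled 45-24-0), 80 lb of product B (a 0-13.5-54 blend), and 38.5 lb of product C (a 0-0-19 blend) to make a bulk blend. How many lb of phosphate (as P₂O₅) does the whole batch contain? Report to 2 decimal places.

P₂O₅ mass = 24%×58 + 13.5%×80 + 0%×38.5 = 24.72 lb.

24.72 lb P₂O₅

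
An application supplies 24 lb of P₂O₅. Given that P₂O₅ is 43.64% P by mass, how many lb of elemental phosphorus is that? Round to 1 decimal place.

10.5 lb P

P = 24 × 0.4364 = 10.4736 lb.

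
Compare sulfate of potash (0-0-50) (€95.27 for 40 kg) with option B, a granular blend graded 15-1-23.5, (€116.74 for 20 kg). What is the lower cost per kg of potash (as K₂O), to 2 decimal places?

€4.76 per kg K₂O (sulfate of potash)

sulfate of potash: K₂O per bag = 40 × 50% = 20 kg; cost = 95.27 / 20 = €4.7635/kg K₂O.
option B: K₂O per bag = 20 × 23.5% = 4.7 kg; cost = 116.74 / 4.7 = €24.8383/kg K₂O.
sulfate of potash is cheaper.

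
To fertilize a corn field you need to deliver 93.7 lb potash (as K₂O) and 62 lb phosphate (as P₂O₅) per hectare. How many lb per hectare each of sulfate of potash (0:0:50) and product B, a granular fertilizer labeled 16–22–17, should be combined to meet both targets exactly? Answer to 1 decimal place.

91.6 lb sulfate of potash, 281.8 lb product B

Per-hectare balance (a = sulfate of potash, b = product B):
K₂O: 0.5·a + 0.17·b = 93.7
P₂O₅: 0·a + 0.22·b = 62
Solving simultaneously: a = 91.5818, b = 281.818.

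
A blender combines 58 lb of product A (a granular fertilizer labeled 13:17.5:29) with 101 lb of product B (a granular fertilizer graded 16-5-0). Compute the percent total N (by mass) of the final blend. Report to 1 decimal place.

Total mass = 58 + 101 = 159 lb.
N mass = 13%×58 + 16%×101 = 23.7 lb.
% N = 23.7 / 159 = 14.9057%.

14.9% N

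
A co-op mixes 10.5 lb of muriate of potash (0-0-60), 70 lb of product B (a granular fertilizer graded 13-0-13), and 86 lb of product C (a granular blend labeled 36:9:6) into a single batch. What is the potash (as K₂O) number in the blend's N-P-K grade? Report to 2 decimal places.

Total mass = 10.5 + 70 + 86 = 166.5 lb.
K₂O mass = 60%×10.5 + 13%×70 + 6%×86 = 20.56 lb.
% K₂O = 20.56 / 166.5 = 12.3483%.

12.35% K₂O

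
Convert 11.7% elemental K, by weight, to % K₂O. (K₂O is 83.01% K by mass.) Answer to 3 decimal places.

%K₂O = 11.7 / 0.8301 = 14.0947%.

14.095% K₂O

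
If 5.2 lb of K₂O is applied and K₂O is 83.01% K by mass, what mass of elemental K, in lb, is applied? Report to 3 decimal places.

K = 5.2 × 0.8301 = 4.31652 lb.

4.317 lb K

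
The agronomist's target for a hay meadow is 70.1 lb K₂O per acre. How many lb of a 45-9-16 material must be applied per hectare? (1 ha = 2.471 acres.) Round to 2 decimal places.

Product per acre = 70.1 / 16% = 438.125 lb.
Convert to per hectare: 438.125 × 2.471 = 1082.607 lb.

1082.61 lb of product per hectare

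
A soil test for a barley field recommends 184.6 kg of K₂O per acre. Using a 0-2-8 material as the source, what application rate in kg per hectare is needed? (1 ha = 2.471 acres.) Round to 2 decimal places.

5701.83 kg of product per hectare

Product per acre = 184.6 / 8% = 2307.5 kg.
Convert to per hectare: 2307.5 × 2.471 = 5701.833 kg.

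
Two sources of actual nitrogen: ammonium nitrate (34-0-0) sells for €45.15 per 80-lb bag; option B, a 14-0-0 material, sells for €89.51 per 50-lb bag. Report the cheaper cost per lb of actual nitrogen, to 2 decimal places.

€1.66 per lb N (ammonium nitrate)

ammonium nitrate: N per bag = 80 × 34% = 27.2 lb; cost = 45.15 / 27.2 = €1.6599/lb N.
option B: N per bag = 50 × 14% = 7 lb; cost = 89.51 / 7 = €12.7871/lb N.
ammonium nitrate is cheaper.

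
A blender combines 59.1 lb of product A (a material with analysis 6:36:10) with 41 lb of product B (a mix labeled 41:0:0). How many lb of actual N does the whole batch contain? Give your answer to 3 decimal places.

20.356 lb N

N mass = 6%×59.1 + 41%×41 = 20.356 lb.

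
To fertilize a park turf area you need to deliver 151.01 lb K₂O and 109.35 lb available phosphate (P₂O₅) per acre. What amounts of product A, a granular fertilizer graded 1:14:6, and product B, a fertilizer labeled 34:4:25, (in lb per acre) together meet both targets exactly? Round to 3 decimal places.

Per-acre balance (a = product A, b = product B):
K₂O: 0.06·a + 0.25·b = 151.01
P₂O₅: 0.14·a + 0.04·b = 109.35
Eliminate b: (row1) − 0.25/0.04·(row2) → -0.815·a = -532.428, so a = 653.2853.
Then b = (109.35 − 0.14·653.2853) / 0.04 = 447.2515.

653.285 lb product A, 447.252 lb product B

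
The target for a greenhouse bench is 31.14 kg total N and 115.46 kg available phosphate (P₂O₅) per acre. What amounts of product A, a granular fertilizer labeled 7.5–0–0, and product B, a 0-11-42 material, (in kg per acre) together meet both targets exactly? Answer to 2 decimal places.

Let a = kg of product A, b = kg of product B (per acre).
N: 0.075·a + 0·b = 31.14
P₂O₅: 0·a + 0.11·b = 115.46
Solving simultaneously: a = 415.2, b = 1049.636.

415.20 kg product A, 1049.64 kg product B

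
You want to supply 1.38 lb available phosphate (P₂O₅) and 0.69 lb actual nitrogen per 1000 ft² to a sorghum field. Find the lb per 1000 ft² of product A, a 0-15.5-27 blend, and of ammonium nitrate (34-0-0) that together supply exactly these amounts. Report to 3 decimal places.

8.903 lb product A, 2.029 lb ammonium nitrate

With a, b = lb per 1000 ft² of product A and ammonium nitrate:
P₂O₅: 0.155·a + 0·b = 1.38
N: 0·a + 0.34·b = 0.69
Solving simultaneously: a = 8.90323, b = 2.02941.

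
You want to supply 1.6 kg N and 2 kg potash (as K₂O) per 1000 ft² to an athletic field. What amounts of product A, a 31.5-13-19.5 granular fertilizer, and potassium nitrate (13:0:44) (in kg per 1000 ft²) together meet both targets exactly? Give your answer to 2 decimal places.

Let a = kg of product A, b = kg of potassium nitrate (per 1000 ft²).
N: 0.315·a + 0.13·b = 1.6
K₂O: 0.195·a + 0.44·b = 2
From row1: a = (1.6 − 0.13·b) / 0.315.
Into row2: 0.195·(1.6 − 0.13·b)/0.315 + 0.44·b = 2 → b = 2.80795, a = 3.92053.

3.92 kg product A, 2.81 kg potassium nitrate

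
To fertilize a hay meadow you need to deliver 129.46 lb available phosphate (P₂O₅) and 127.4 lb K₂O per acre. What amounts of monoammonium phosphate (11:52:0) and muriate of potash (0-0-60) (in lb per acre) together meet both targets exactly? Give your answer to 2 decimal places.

248.96 lb monoammonium phosphate, 212.33 lb muriate of potash

Per-acre balance (a = monoammonium phosphate, b = muriate of potash):
P₂O₅: 0.52·a + 0·b = 129.46
K₂O: 0·a + 0.6·b = 127.4
Solving simultaneously: a = 248.962, b = 212.333.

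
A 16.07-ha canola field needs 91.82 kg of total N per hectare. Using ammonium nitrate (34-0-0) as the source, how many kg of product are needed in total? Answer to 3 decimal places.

4339.845 kg

Product per hectare = 91.82 / 34% = 270.059 kg.
Total product = 270.059 × 16.07 = 4339.8453 kg.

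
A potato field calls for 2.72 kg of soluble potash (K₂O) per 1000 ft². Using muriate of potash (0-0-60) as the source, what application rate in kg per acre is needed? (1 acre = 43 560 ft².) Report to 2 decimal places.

Product per 1000 ft² = 2.72 / 60% = 4.53333 kg.
Convert to per acre: 4.53333 × 43.56 = 197.472 kg.

197.47 kg of product per acre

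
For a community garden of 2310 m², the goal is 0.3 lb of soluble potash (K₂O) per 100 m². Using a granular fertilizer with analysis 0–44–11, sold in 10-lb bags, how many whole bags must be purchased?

7 bags

Product per 100 m² = 0.3 / 11% = 2.72727 lb.
Total product = 2.72727 × 2310 / 100 = 63 lb.
Bags = ⌈63 / 10⌉ = 7.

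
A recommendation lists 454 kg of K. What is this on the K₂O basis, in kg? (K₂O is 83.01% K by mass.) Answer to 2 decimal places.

K₂O = 454 / 0.8301 = 546.922 kg.

546.92 kg K₂O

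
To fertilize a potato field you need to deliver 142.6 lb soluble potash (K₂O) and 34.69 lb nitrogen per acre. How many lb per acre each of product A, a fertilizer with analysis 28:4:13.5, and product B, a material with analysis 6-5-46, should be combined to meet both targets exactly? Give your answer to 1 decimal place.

Let a = lb of product A, b = lb of product B (per acre).
K₂O: 0.135·a + 0.46·b = 142.6
N: 0.28·a + 0.06·b = 34.69
From row1: a = (142.6 − 0.46·b) / 0.135.
Into row2: 0.28·(142.6 − 0.46·b)/0.135 + 0.06·b = 34.69 → b = 292.004, a = 61.3206.

61.3 lb product A, 292.0 lb product B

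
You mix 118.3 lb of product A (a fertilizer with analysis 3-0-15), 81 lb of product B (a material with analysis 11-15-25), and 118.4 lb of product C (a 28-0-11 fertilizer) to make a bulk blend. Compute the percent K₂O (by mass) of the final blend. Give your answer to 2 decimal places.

Total mass = 118.3 + 81 + 118.4 = 317.7 lb.
K₂O mass = 15%×118.3 + 25%×81 + 11%×118.4 = 51.019 lb.
% K₂O = 51.019 / 317.7 = 16.0589%.

16.06% K₂O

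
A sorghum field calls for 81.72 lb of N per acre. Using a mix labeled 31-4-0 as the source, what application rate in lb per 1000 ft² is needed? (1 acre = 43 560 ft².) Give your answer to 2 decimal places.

Product per acre = 81.72 / 31% = 263.613 lb.
Convert to per 1000 ft²: 263.613 × 0.0229568 = 6.05172 lb.

6.05 lb of product per thousand sq ft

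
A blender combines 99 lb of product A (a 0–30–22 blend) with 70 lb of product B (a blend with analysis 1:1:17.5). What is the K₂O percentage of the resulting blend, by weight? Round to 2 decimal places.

20.14% K₂O

Total mass = 99 + 70 = 169 lb.
K₂O mass = 22%×99 + 17.5%×70 = 34.03 lb.
% K₂O = 34.03 / 169 = 20.1361%.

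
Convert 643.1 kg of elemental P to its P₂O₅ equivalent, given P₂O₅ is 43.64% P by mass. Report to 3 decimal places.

1473.648 kg P₂O₅

P₂O₅ = 643.1 / 0.4364 = 1473.64803 kg.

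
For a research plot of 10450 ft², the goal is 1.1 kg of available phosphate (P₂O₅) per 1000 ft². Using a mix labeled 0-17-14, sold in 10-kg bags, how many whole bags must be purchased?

7 bags

Product per 1000 ft² = 1.1 / 17% = 6.47059 kg.
Total product = 6.47059 × 10450 / 1000 = 67.6176 kg.
Bags = ⌈67.6176 / 10⌉ = 7.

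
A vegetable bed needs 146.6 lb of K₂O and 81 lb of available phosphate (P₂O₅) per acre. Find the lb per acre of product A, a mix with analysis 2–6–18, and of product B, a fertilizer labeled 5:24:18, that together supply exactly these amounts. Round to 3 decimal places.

With a, b = lb per acre of product A and product B:
K₂O: 0.18·a + 0.18·b = 146.6
P₂O₅: 0.06·a + 0.24·b = 81
From row1: a = (146.6 − 0.18·b) / 0.18.
Into row2: 0.06·(146.6 − 0.18·b)/0.18 + 0.24·b = 81 → b = 178.5185, a = 635.9259.

635.926 lb product A, 178.519 lb product B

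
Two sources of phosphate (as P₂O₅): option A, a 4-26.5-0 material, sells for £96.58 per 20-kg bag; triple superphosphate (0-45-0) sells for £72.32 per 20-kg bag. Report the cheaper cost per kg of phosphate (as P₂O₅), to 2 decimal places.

£8.04 per kg P₂O₅ (triple superphosphate)

option A: P₂O₅ per bag = 20 × 26.5% = 5.3 kg; cost = 96.58 / 5.3 = £18.2226/kg P₂O₅.
triple superphosphate: P₂O₅ per bag = 20 × 45% = 9 kg; cost = 72.32 / 9 = £8.0356/kg P₂O₅.
triple superphosphate is cheaper.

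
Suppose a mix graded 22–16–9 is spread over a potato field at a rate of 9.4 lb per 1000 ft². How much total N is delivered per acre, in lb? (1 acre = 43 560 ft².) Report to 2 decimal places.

nitrogen per 1000 ft² = 9.4 × 22% = 2.068 lb.
Convert to per acre: 2.068 × 43.56 = 90.0821 lb.

90.08 lb N per acre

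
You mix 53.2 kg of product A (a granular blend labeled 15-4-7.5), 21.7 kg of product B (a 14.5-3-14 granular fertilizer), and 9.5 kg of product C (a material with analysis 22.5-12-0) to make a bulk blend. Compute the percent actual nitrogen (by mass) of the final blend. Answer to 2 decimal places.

Total mass = 53.2 + 21.7 + 9.5 = 84.4 kg.
N mass = 15%×53.2 + 14.5%×21.7 + 22.5%×9.5 = 13.264 kg.
% N = 13.264 / 84.4 = 15.7156%.

15.72% N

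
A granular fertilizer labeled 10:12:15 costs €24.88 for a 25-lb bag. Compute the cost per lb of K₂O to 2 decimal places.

€6.63 per lb K₂O

K₂O in bag = 25 × 15% = 3.75 lb.
Cost per lb K₂O = €24.88 / 3.75 = €6.6347.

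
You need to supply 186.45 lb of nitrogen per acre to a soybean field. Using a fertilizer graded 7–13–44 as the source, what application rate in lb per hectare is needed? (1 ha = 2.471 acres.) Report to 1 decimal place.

6581.7 lb of product per hectare

Product per acre = 186.45 / 7% = 2663.57 lb.
Convert to per hectare: 2663.57 × 2.471 = 6581.68 lb.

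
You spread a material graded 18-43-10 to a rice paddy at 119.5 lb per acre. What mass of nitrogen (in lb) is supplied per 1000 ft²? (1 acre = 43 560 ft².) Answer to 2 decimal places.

0.49 lb N per thousand sq ft

nitrogen per acre = 119.5 × 18% = 21.51 lb.
Convert to per 1000 ft²: 21.51 × 0.0229568 = 0.493802 lb.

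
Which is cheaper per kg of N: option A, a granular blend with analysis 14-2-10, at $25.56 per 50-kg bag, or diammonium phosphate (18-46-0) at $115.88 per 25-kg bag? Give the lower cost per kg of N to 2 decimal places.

$3.65 per kg N (option A)

option A: N per bag = 50 × 14% = 7 kg; cost = 25.56 / 7 = $3.6514/kg N.
diammonium phosphate: N per bag = 25 × 18% = 4.5 kg; cost = 115.88 / 4.5 = $25.7511/kg N.
option A is cheaper.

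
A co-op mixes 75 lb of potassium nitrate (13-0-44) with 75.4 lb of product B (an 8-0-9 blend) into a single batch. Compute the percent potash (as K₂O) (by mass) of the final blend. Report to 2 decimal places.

Total mass = 75 + 75.4 = 150.4 lb.
K₂O mass = 44%×75 + 9%×75.4 = 39.786 lb.
% K₂O = 39.786 / 150.4 = 26.4535%.

26.45% K₂O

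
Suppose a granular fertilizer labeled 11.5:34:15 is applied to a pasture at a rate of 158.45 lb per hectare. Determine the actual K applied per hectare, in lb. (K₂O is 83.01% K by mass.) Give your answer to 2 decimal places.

K₂O per hectare = 158.45 × 15% = 23.7675 lb.
Elemental K = 23.7675 × 0.8301 = 19.7294 lb per hectare.

19.73 lb K per hectare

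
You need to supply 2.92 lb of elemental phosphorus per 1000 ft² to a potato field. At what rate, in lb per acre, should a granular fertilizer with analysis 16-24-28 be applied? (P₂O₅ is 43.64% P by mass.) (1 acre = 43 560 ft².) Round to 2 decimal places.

As P₂O₅: 2.92 / 0.4364 = 6.69111 lb per 1000 ft².
Product per 1000 ft² = 6.69111 / 24% = 27.8796 lb.
Convert to per acre: 27.8796 × 43.56 = 1214.436 lb.

1214.44 lb of product per acre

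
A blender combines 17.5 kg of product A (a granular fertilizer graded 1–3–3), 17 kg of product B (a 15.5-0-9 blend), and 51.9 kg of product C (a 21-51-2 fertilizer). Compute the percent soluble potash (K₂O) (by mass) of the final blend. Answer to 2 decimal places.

Total mass = 17.5 + 17 + 51.9 = 86.4 kg.
K₂O mass = 3%×17.5 + 9%×17 + 2%×51.9 = 3.093 kg.
% K₂O = 3.093 / 86.4 = 3.57986%.

3.58% K₂O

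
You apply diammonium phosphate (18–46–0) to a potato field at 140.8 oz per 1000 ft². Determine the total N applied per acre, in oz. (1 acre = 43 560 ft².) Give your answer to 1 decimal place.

1104.0 oz N per acre

nitrogen per 1000 ft² = 140.8 × 18% = 25.344 oz.
Convert to per acre: 25.344 × 43.56 = 1103.98 oz.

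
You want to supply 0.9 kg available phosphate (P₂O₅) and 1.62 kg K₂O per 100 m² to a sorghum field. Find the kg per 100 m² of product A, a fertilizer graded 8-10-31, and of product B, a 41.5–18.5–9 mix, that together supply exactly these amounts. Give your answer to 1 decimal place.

Per-100 m² balance (a = product A, b = product B):
P₂O₅: 0.1·a + 0.185·b = 0.9
K₂O: 0.31·a + 0.09·b = 1.62
From row1: a = (0.9 − 0.185·b) / 0.1.
Into row2: 0.31·(0.9 − 0.185·b)/0.1 + 0.09·b = 1.62 → b = 2.41986, a = 4.52327.

4.5 kg product A, 2.4 kg product B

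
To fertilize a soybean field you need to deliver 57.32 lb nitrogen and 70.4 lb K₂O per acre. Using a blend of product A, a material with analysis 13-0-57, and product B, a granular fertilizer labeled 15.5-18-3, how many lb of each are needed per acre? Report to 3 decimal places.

108.850 lb product A, 278.513 lb product B

With a, b = lb per acre of product A and product B:
N: 0.13·a + 0.155·b = 57.32
K₂O: 0.57·a + 0.03·b = 70.4
Solving simultaneously: a = 108.8502, b = 278.5127.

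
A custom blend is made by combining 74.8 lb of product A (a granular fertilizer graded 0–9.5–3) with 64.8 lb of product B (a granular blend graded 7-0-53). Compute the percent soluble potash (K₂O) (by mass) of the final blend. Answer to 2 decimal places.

26.21% K₂O

Total mass = 74.8 + 64.8 = 139.6 lb.
K₂O mass = 3%×74.8 + 53%×64.8 = 36.588 lb.
% K₂O = 36.588 / 139.6 = 26.2092%.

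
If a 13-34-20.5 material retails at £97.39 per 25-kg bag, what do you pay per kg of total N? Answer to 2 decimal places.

£29.97 per kg N

N in bag = 25 × 13% = 3.25 kg.
Cost per kg N = £97.39 / 3.25 = £29.9662.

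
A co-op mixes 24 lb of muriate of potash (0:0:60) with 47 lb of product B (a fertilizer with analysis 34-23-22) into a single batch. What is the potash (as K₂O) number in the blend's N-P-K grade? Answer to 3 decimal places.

Total mass = 24 + 47 = 71 lb.
K₂O mass = 60%×24 + 22%×47 = 24.74 lb.
% K₂O = 24.74 / 71 = 34.8451%.

34.845% K₂O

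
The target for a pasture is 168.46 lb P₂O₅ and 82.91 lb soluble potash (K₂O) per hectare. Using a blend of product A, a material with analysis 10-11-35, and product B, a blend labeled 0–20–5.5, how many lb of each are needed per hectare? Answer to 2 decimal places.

114.41 lb product A, 779.37 lb product B

Let a = lb of product A, b = lb of product B (per hectare).
P₂O₅: 0.11·a + 0.2·b = 168.46
K₂O: 0.35·a + 0.055·b = 82.91
From row1: a = (168.46 − 0.2·b) / 0.11.
Into row2: 0.35·(168.46 − 0.2·b)/0.11 + 0.055·b = 82.91 → b = 779.373, a = 114.413.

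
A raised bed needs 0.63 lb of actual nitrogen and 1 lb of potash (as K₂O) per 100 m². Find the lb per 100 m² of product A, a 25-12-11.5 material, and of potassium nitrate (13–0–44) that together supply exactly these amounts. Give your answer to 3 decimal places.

1.549 lb product A, 1.868 lb potassium nitrate

With a, b = lb per 100 m² of product A and potassium nitrate:
N: 0.25·a + 0.13·b = 0.63
K₂O: 0.115·a + 0.44·b = 1
Eliminate b: (row1) − 0.13/0.44·(row2) → 0.216023·a = 0.334545, so a = 1.54866.
Then b = (1 − 0.115·1.54866) / 0.44 = 1.86796.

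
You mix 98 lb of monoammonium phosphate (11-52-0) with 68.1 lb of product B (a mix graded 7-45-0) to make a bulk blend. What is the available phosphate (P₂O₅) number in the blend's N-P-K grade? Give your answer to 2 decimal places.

Total mass = 98 + 68.1 = 166.1 lb.
P₂O₅ mass = 52%×98 + 45%×68.1 = 81.605 lb.
% P₂O₅ = 81.605 / 166.1 = 49.13004%.

49.13% P₂O₅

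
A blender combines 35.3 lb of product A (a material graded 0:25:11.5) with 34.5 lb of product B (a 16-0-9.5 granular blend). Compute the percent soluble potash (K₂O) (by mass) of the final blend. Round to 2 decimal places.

10.51% K₂O

Total mass = 35.3 + 34.5 = 69.8 lb.
K₂O mass = 11.5%×35.3 + 9.5%×34.5 = 7.337 lb.
% K₂O = 7.337 / 69.8 = 10.5115%.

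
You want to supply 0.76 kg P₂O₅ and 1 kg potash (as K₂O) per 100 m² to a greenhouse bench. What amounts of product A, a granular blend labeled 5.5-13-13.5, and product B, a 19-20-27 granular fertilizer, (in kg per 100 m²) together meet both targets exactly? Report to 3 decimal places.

Per-100 m² balance (a = product A, b = product B):
P₂O₅: 0.13·a + 0.2·b = 0.76
K₂O: 0.135·a + 0.27·b = 1
From row1: a = (0.76 − 0.2·b) / 0.13.
Into row2: 0.135·(0.76 − 0.2·b)/0.13 + 0.27·b = 1 → b = 3.38272, a = 0.641975.

0.642 kg product A, 3.383 kg product B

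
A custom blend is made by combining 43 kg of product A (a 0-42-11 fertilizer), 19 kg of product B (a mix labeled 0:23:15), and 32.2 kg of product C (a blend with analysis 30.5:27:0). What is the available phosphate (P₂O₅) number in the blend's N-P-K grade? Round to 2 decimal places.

Total mass = 43 + 19 + 32.2 = 94.2 kg.
P₂O₅ mass = 42%×43 + 23%×19 + 27%×32.2 = 31.124 kg.
% P₂O₅ = 31.124 / 94.2 = 33.0403%.

33.04% P₂O₅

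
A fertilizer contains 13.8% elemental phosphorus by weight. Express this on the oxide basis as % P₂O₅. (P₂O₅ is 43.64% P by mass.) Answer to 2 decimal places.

%P₂O₅ = 13.8 / 0.4364 = 31.6224%.

31.62% P₂O₅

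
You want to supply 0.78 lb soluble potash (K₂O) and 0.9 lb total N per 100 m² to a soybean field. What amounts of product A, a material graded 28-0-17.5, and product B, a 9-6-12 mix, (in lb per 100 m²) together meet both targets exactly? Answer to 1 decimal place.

Let a = lb of product A, b = lb of product B (per 100 m²).
K₂O: 0.175·a + 0.12·b = 0.78
N: 0.28·a + 0.09·b = 0.9
Eliminate b: (row1) − 0.12/0.09·(row2) → -0.198333·a = -0.42, so a = 2.11765.
Then b = (0.9 − 0.28·2.11765) / 0.09 = 3.41176.

2.1 lb product A, 3.4 lb product B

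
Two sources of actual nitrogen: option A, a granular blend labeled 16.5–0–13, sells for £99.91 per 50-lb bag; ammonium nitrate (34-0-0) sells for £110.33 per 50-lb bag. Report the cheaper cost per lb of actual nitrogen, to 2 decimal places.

£6.49 per lb N (ammonium nitrate)

option A: N per bag = 50 × 16.5% = 8.25 lb; cost = 99.91 / 8.25 = £12.1103/lb N.
ammonium nitrate: N per bag = 50 × 34% = 17 lb; cost = 110.33 / 17 = £6.4900/lb N.
ammonium nitrate is cheaper.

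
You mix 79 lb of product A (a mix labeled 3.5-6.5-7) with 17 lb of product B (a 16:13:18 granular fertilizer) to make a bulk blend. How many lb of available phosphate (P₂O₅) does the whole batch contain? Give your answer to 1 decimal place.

7.3 lb P₂O₅

P₂O₅ mass = 6.5%×79 + 13%×17 = 7.345 lb.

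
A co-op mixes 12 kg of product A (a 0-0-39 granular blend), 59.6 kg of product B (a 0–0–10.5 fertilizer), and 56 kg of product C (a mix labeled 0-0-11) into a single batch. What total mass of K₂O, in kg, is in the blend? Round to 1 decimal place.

K₂O mass = 39%×12 + 10.5%×59.6 + 11%×56 = 17.098 kg.

17.1 kg K₂O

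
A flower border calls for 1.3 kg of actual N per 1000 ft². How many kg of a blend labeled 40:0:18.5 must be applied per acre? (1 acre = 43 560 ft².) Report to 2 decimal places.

Product per 1000 ft² = 1.3 / 40% = 3.25 kg.
Convert to per acre: 3.25 × 43.56 = 141.57 kg.

141.57 kg of product per acre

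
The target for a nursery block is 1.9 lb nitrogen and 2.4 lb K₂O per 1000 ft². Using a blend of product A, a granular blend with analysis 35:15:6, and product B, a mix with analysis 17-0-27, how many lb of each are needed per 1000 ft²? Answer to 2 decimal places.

Per-1000 ft² balance (a = product A, b = product B):
N: 0.35·a + 0.17·b = 1.9
K₂O: 0.06·a + 0.27·b = 2.4
Eliminate b: (row1) − 0.17/0.27·(row2) → 0.312222·a = 0.388889, so a = 1.24555.
Then b = (2.4 − 0.06·1.24555) / 0.27 = 8.6121.

1.25 lb product A, 8.61 lb product B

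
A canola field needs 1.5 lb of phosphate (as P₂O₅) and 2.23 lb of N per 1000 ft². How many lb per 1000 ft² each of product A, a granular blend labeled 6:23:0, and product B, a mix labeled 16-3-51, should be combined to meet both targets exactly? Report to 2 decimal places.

Let a = lb of product A, b = lb of product B (per 1000 ft²).
P₂O₅: 0.23·a + 0.03·b = 1.5
N: 0.06·a + 0.16·b = 2.23
From row1: a = (1.5 − 0.03·b) / 0.23.
Into row2: 0.06·(1.5 − 0.03·b)/0.23 + 0.16·b = 2.23 → b = 12.0829, a = 4.94571.

4.95 lb product A, 12.08 lb product B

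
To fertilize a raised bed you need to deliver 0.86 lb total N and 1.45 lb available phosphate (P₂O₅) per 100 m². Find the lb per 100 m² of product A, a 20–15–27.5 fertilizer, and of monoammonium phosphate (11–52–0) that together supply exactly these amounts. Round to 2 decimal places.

3.29 lb product A, 1.84 lb monoammonium phosphate

Per-100 m² balance (a = product A, b = monoammonium phosphate):
N: 0.2·a + 0.11·b = 0.86
P₂O₅: 0.15·a + 0.52·b = 1.45
Eliminate a: (row1) − 0.2/0.15·(row2) → -0.583333·b = -1.07333, so b = 1.84.
Back-substitute: a = (0.86 − 0.11·1.84) / 0.2 = 3.288.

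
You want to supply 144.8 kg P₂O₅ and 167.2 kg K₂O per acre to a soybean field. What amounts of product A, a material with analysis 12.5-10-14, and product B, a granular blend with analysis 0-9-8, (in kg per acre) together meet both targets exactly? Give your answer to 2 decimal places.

Per-acre balance (a = product A, b = product B):
P₂O₅: 0.1·a + 0.09·b = 144.8
K₂O: 0.14·a + 0.08·b = 167.2
Eliminate b: (row1) − 0.09/0.08·(row2) → -0.0575·a = -43.3, so a = 753.043.
Then b = (167.2 − 0.14·753.043) / 0.08 = 772.174.

753.04 kg product A, 772.17 kg product B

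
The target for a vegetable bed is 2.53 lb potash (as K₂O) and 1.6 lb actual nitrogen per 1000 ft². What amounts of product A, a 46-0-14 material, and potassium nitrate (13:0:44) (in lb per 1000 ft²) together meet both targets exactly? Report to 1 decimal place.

2.0 lb product A, 5.1 lb potassium nitrate

With a, b = lb per 1000 ft² of product A and potassium nitrate:
K₂O: 0.14·a + 0.44·b = 2.53
N: 0.46·a + 0.13·b = 1.6
From row1: a = (2.53 − 0.44·b) / 0.14.
Into row2: 0.46·(2.53 − 0.44·b)/0.14 + 0.13·b = 1.6 → b = 5.10206, a = 2.03637.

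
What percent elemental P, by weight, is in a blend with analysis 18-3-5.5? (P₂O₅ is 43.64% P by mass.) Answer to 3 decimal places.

1.309% P

%P = 3 × 0.4364 = 1.3092%.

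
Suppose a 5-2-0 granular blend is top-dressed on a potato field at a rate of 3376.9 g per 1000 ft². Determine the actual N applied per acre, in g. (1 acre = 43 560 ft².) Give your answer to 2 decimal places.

nitrogen per 1000 ft² = 3376.9 × 5% = 168.845 g.
Convert to per acre: 168.845 × 43.56 = 7354.888 g.

7354.89 g N per acre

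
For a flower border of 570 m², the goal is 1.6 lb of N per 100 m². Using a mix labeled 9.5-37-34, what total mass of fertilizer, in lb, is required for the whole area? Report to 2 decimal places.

Product per 100 m² = 1.6 / 9.5% = 16.8421 lb.
Total product = 16.8421 × 570 / 100 = 96 lb.

96.00 lb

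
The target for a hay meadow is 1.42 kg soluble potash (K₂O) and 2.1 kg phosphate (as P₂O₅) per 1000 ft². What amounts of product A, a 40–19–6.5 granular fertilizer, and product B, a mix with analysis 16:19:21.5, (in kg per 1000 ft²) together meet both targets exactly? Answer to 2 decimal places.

6.38 kg product A, 4.68 kg product B

Per-1000 ft² balance (a = product A, b = product B):
K₂O: 0.065·a + 0.215·b = 1.42
P₂O₅: 0.19·a + 0.19·b = 2.1
Eliminate b: (row1) − 0.215/0.19·(row2) → -0.15·a = -0.956316, so a = 6.37544.
Then b = (2.1 − 0.19·6.37544) / 0.19 = 4.67719.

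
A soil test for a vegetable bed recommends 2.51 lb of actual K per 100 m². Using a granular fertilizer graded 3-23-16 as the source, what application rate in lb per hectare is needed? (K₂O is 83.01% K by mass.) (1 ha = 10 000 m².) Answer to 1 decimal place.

1889.8 lb of product per hectare

As K₂O: 2.51 / 0.8301 = 3.02373 lb per 100 m².
Product per 100 m² = 3.02373 / 16% = 18.8983 lb.
Convert to per hectare: 18.8983 × 100 = 1889.83 lb.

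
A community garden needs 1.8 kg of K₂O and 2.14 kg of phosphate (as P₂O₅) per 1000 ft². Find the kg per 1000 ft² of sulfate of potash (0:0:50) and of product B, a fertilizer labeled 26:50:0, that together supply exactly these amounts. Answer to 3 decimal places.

With a, b = kg per 1000 ft² of sulfate of potash and product B:
K₂O: 0.5·a + 0·b = 1.8
P₂O₅: 0·a + 0.5·b = 2.14
Solving simultaneously: a = 3.6, b = 4.28.

3.600 kg sulfate of potash, 4.280 kg product B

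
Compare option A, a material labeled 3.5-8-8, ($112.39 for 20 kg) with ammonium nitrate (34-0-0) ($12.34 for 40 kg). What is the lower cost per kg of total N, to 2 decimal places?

$0.91 per kg N (ammonium nitrate)

option A: N per bag = 20 × 3.5% = 0.7 kg; cost = 112.39 / 0.7 = $160.5571/kg N.
ammonium nitrate: N per bag = 40 × 34% = 13.6 kg; cost = 12.34 / 13.6 = $0.9074/kg N.
ammonium nitrate is cheaper.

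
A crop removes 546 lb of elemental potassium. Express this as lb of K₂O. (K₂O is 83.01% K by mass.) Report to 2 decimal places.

657.75 lb K₂O

K₂O = 546 / 0.8301 = 657.752 lb.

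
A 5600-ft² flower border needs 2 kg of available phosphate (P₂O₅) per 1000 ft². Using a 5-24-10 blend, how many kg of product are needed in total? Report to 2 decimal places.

46.67 kg

Product per 1000 ft² = 2 / 24% = 8.33333 kg.
Total product = 8.33333 × 5600 / 1000 = 46.6667 kg.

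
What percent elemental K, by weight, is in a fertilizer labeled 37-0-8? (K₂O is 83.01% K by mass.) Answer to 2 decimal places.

6.64% K

%K = 8 × 0.8301 = 6.6408%.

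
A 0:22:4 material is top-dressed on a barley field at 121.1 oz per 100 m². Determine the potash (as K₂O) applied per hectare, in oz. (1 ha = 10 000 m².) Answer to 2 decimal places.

484.40 oz K₂O per hectare

K₂O per 100 m² = 121.1 × 4% = 4.844 oz.
Convert to per hectare: 4.844 × 100 = 484.4 oz.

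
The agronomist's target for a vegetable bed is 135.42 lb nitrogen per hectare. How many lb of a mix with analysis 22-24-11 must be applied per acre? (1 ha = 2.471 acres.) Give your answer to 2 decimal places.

249.11 lb of product per acre

Product per hectare = 135.42 / 22% = 615.545 lb.
Convert to per acre: 615.545 × 0.404694 = 249.108 lb.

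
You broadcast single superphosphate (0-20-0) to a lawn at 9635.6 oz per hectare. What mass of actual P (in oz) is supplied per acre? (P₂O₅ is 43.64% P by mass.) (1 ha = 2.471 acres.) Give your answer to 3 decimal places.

340.346 oz P per acre

P₂O₅ per hectare = 9635.6 × 20% = 1927.12 oz.
Elemental P = 1927.12 × 0.4364 = 840.995 oz per hectare.
Convert to per acre: 840.995 × 0.404694 = 340.3461 oz.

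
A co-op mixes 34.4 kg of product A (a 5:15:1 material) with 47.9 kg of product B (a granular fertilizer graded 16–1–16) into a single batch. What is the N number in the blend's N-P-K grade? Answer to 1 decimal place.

Total mass = 34.4 + 47.9 = 82.3 kg.
N mass = 5%×34.4 + 16%×47.9 = 9.384 kg.
% N = 9.384 / 82.3 = 11.4022%.

11.4% N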